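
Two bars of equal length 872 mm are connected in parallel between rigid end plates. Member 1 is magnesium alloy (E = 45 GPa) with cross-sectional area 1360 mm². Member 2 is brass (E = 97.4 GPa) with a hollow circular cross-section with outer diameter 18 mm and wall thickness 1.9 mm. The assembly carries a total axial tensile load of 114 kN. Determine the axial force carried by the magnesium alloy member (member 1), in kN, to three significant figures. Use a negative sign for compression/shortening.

A_2 = 96.1 mm².
Equal strain + equilibrium ⇒ each member carries load in proportion to AE: A₁E₁ = 61200000 N, A₂E₂ = 9360000 N, ΣAE = 70560000 N.
F₁ = P·A₁E₁/ΣAE = 114000·61200000/70560000 = 98880 N.

98.9 kN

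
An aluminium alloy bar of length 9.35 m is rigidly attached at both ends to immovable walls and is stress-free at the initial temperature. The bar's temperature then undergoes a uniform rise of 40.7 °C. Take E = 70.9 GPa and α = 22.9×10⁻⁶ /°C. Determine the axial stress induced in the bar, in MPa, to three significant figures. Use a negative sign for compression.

-66.1 MPa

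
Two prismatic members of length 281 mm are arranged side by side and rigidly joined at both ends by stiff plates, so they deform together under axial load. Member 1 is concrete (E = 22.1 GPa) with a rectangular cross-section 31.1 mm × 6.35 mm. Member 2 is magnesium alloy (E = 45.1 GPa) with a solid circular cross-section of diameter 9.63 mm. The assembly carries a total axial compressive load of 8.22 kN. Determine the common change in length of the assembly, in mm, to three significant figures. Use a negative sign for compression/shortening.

A_1 = 197.5 mm².
A_2 = 72.84 mm².
Equal strain + equilibrium ⇒ each member carries load in proportion to AE: A₁E₁ = 4364000 N, A₂E₂ = 3285000 N, ΣAE = 7649000 N.
δ = PL/ΣAE = -8220·281/7649000 = -0.302 mm.

-0.302 mm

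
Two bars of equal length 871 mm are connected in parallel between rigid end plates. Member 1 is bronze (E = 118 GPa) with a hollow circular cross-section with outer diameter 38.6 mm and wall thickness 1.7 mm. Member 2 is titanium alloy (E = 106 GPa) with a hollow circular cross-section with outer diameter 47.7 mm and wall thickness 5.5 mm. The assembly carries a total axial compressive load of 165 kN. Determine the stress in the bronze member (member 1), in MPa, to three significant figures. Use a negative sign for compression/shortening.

-194 MPa

A_1 = 197.1 mm².
A_2 = 729.2 mm².
Equal strain + equilibrium ⇒ each member carries load in proportion to AE: A₁E₁ = 23250000 N, A₂E₂ = 77290000 N, ΣAE = 100500000 N.
σ₁ = P·E₁/ΣAE = -165000·118000/100500000 = -193.6 MPa.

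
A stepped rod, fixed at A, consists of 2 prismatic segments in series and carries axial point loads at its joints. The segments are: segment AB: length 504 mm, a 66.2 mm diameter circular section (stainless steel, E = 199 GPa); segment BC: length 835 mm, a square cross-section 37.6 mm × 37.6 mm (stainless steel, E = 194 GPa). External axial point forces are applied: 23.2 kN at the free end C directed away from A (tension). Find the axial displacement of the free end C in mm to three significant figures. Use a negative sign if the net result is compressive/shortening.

0.0877 mm

Internal axial forces (sectioning from the free end, tension +): N_BC = 23.2 kN, N_AB = 23.2 kN.
A_AB = 3442 mm².
A_BC = 1414 mm².
δ_AB = 23200·504/(3442·199000) = 0.01707 mm
δ_BC = 23200·835/(1414·194000) = 0.07063 mm
δ = Σδ_i = 0.0877 mm.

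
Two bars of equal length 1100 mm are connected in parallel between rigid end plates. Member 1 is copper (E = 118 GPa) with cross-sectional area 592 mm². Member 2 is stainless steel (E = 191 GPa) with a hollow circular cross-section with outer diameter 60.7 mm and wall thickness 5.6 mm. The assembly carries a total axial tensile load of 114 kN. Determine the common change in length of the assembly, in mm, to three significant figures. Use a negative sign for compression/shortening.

0.492 mm

A_2 = 969.4 mm².
Equal strain + equilibrium ⇒ each member carries load in proportion to AE: A₁E₁ = 69860000 N, A₂E₂ = 185100000 N, ΣAE = 255000000 N.
δ = PL/ΣAE = 114000·1100/255000000 = 0.4918 mm.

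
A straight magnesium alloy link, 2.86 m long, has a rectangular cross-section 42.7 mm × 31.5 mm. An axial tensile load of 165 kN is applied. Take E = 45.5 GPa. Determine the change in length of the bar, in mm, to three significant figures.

7.71 mm

A = 1345 mm².
δ_mech = NL/(AE) = 165000·2860/(1345·45500) = 7.711 mm.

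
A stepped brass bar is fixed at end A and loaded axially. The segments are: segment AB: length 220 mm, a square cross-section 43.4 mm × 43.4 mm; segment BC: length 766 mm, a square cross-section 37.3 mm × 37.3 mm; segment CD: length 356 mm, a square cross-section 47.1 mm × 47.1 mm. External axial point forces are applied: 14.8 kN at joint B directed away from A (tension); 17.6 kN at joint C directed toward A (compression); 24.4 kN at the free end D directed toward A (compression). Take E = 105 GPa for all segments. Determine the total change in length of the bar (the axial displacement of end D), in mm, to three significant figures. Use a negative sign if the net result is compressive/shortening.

-0.288 mm

Internal axial forces (sectioning from the free end, tension +): N_CD = -24.4 kN, N_BC = -42 kN, N_AB = -27.2 kN.
A_AB = 1884 mm².
A_BC = 1391 mm².
A_CD = 2218 mm².
δ_AB = -27200·220/(1884·105000) = -0.03026 mm
δ_BC = -42000·766/(1391·105000) = -0.2202 mm
δ_CD = -24400·356/(2218·105000) = -0.03729 mm
δ = Σδ_i = -0.2878 mm.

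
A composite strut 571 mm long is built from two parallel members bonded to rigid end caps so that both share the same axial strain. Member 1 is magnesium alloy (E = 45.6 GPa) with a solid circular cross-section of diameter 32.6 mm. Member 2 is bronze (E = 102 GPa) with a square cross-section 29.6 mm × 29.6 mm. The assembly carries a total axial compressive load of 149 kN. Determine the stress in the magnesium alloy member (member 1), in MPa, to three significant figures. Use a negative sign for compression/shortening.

-53.3 MPa

A_1 = 834.7 mm².
A_2 = 876.2 mm².
Equal strain + equilibrium ⇒ each member carries load in proportion to AE: A₁E₁ = 38060000 N, A₂E₂ = 89370000 N, ΣAE = 127400000 N.
σ₁ = P·E₁/ΣAE = -149000·45600/127400000 = -53.32 MPa.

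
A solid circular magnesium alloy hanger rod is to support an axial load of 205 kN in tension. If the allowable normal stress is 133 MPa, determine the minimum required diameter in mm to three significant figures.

Required area A ≥ P/σ_allow = 205000/133 = 1541 mm².
For a solid circular section, d ≥ √(4A/π) = 44.3 mm.

44.3 mm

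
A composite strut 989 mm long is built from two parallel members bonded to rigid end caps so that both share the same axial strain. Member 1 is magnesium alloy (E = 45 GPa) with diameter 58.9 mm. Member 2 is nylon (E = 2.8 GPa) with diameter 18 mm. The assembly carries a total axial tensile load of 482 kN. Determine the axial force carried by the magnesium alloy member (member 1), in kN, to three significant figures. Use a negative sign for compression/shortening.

479 kN

A_1 = 2725 mm².
A_2 = 254.5 mm².
Equal strain + equilibrium ⇒ each member carries load in proportion to AE: A₁E₁ = 122600000 N, A₂E₂ = 712500 N, ΣAE = 123300000 N.
F₁ = P·A₁E₁/ΣAE = 482000·122600000/123300000 = 479200 N.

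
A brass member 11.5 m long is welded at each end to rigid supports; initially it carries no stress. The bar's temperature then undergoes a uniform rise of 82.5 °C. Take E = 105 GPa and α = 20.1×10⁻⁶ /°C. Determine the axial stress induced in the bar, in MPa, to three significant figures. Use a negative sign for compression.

Free thermal expansion αLΔT = 20.1e-6 · 11500 · 82.5 = 19.07 mm.
The walls impose strain ε = −(19.07)/11500 = -1.6583e-03; σ = Eε = 105000 · -1.6583e-03 = -174.1 MPa.

-174 MPa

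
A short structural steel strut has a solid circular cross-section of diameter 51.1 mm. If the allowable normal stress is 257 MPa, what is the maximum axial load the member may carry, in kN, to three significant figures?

527 kN

A = 2051 mm².
P_max = σ_allow · A = 257 · 2051 = 527100 N = 527.1 kN.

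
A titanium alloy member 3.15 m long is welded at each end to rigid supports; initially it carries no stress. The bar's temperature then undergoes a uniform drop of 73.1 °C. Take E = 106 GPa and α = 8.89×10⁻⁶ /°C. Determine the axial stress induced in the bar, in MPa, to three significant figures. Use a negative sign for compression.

68.9 MPa

Free thermal expansion αLΔT = 8.89e-6 · 3150 · -73.1 = -2.047 mm.
The walls impose strain ε = −(-2.047)/3150 = 6.4986e-04; σ = Eε = 106000 · 6.4986e-04 = 68.89 MPa.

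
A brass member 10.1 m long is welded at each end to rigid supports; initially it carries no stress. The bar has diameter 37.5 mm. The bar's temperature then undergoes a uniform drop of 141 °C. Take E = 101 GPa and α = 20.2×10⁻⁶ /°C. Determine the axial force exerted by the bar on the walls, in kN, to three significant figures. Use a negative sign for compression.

Free thermal expansion αLΔT = 20.2e-6 · 10100 · -141 = -28.77 mm.
The walls impose strain ε = −(-28.77)/10100 = 2.8482e-03; σ = Eε = 101000 · 2.8482e-03 = 287.7 MPa.
Wall reaction R = σ·A = 287.7·1104 = 317700 N = 317.7 kN.

318 kN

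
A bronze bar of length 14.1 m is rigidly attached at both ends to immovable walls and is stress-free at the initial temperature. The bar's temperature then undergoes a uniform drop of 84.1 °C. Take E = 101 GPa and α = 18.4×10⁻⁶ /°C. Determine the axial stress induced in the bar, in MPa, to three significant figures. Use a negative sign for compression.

156 MPa

Free thermal expansion αLΔT = 18.4e-6 · 14100 · -84.1 = -21.82 mm.
The walls impose strain ε = −(-21.82)/14100 = 1.5474e-03; σ = Eε = 101000 · 1.5474e-03 = 156.3 MPa.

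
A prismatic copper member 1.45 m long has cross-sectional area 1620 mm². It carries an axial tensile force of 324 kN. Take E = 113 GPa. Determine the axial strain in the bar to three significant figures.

σ = N/A = 200 MPa; ε = σ/E = 200/113000 = 1.770e-03.

0.00177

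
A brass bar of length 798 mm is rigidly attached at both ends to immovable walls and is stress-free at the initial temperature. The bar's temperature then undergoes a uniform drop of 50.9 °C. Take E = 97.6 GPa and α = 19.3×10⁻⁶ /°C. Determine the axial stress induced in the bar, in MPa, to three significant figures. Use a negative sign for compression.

95.9 MPa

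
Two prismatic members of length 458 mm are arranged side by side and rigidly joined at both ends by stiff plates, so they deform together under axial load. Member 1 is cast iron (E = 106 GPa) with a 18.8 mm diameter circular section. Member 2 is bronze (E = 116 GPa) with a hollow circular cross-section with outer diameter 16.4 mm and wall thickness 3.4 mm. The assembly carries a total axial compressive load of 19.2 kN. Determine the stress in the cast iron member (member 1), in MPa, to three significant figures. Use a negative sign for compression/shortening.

-44.7 MPa

A_1 = 277.6 mm².
A_2 = 138.9 mm².
Equal strain + equilibrium ⇒ each member carries load in proportion to AE: A₁E₁ = 29420000 N, A₂E₂ = 16110000 N, ΣAE = 45530000 N.
σ₁ = P·E₁/ΣAE = -19200·106000/45530000 = -44.7 MPa.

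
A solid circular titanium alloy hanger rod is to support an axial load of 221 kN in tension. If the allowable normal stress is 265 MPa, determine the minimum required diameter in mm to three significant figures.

Required area A ≥ P/σ_allow = 221000/265 = 834 mm².
For a solid circular section, d ≥ √(4A/π) = 32.59 mm.

32.6 mm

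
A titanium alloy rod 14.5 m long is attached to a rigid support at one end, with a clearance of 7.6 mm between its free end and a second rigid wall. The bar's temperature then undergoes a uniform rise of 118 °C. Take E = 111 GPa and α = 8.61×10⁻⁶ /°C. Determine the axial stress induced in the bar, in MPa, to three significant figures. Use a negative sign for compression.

Free thermal expansion αLΔT = 8.61e-6 · 14500 · 118 = 14.73 mm.
The walls engage after the gap closes; constrained expansion = 14.73 − 7.6 = 7.132 mm.
The walls impose strain ε = −(7.132)/14500 = -4.9184e-04; σ = Eε = 111000 · -4.9184e-04 = -54.59 MPa.

-54.6 MPa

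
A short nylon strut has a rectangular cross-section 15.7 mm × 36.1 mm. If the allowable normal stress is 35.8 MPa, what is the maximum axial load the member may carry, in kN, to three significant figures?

A = 566.8 mm².
P_max = σ_allow · A = 35.8 · 566.8 = 20290 N = 20.29 kN.

20.3 kN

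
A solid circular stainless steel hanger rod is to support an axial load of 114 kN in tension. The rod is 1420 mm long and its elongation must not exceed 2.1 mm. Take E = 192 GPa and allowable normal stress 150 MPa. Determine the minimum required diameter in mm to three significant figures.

31.1 mm

Required area A ≥ P/σ_allow = 114000/150 = 760 mm².
For a solid circular section, d ≥ √(4A/π) = 31.11 mm.
Elongation limit: A ≥ PL/(Eδ_allow) = 114000·1420/(192000·2.1) = 401.5 mm² ⇒ d ≥ 22.61 mm.
The stress limit governs.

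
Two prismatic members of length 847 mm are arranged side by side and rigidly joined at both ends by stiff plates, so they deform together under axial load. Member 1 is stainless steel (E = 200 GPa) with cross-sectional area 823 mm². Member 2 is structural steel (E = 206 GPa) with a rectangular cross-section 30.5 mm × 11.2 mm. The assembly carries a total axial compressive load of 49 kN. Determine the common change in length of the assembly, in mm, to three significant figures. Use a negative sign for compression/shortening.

-0.177 mm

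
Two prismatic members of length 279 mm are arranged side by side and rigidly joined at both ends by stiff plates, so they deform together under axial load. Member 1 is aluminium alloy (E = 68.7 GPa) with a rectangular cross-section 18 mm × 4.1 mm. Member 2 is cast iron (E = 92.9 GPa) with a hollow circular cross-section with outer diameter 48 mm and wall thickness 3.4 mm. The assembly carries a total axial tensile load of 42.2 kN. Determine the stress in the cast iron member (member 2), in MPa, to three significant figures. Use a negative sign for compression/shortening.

79.5 MPa

A_1 = 73.8 mm².
A_2 = 476.4 mm².
Equal strain + equilibrium ⇒ each member carries load in proportion to AE: A₁E₁ = 5070000 N, A₂E₂ = 44260000 N, ΣAE = 49330000 N.
σ₂ = P·E₂/ΣAE = 42200·92900/49330000 = 79.48 MPa.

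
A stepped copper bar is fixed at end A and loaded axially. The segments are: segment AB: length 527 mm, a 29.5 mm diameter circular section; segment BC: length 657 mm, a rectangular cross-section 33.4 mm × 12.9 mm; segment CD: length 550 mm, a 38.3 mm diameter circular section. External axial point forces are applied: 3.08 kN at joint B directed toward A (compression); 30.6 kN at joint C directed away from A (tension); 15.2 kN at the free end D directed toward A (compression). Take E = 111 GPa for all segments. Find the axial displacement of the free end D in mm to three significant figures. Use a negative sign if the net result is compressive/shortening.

0.232 mm

Internal axial forces (sectioning from the free end, tension +): N_CD = -15.2 kN, N_BC = 15.4 kN, N_AB = 12.32 kN.
A_AB = 683.5 mm².
A_BC = 430.9 mm².
A_CD = 1152 mm².
δ_AB = 12320·527/(683.5·111000) = 0.08558 mm
δ_BC = 15400·657/(430.9·111000) = 0.2116 mm
δ_CD = -15200·550/(1152·111000) = -0.06537 mm
δ = Σδ_i = 0.2318 mm.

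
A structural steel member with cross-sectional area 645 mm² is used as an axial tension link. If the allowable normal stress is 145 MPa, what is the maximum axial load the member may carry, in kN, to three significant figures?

93.5 kN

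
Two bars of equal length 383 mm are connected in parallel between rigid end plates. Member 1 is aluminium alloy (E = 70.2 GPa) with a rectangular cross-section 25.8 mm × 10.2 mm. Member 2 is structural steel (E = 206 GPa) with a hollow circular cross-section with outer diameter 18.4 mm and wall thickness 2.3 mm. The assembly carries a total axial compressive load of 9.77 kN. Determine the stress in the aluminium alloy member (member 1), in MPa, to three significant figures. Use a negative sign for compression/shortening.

-16.2 MPa

A_1 = 263.2 mm².
A_2 = 116.3 mm².
Equal strain + equilibrium ⇒ each member carries load in proportion to AE: A₁E₁ = 18470000 N, A₂E₂ = 23960000 N, ΣAE = 42440000 N.
σ₁ = P·E₁/ΣAE = -9770·70200/42440000 = -16.16 MPa.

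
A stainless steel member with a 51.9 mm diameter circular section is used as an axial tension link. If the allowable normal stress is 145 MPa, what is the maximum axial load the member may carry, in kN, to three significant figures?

307 kN

A = 2116 mm².
P_max = σ_allow · A = 145 · 2116 = 306800 N = 306.8 kN.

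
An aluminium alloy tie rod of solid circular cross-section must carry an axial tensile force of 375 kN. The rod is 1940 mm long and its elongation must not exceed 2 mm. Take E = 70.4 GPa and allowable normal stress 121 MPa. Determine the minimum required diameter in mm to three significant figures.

81.1 mm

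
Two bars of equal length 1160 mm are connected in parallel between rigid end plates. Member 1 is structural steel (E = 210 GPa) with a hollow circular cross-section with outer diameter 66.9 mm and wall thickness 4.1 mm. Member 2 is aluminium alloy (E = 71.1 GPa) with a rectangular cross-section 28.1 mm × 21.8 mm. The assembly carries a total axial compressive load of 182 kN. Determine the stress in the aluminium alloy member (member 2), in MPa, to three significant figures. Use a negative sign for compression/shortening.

-60.6 MPa

A_1 = 808.9 mm².
A_2 = 612.6 mm².
Equal strain + equilibrium ⇒ each member carries load in proportion to AE: A₁E₁ = 169900000 N, A₂E₂ = 43550000 N, ΣAE = 213400000 N.
σ₂ = P·E₂/ΣAE = -182000·71100/213400000 = -60.63 MPa.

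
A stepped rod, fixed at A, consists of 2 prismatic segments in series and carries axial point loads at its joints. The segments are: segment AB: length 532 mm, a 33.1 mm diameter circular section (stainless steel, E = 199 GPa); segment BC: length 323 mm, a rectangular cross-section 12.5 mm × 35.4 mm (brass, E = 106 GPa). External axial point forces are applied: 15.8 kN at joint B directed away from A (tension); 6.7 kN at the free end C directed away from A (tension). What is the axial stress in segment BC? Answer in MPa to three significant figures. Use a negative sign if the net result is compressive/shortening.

Internal axial forces (sectioning from the free end, tension +): N_BC = 6.7 kN, N_AB = 22.5 kN.
A_BC = 442.5 mm².
σ_BC = N_BC/A_BC = 6700/442.5 = 15.14 MPa.

15.1 MPa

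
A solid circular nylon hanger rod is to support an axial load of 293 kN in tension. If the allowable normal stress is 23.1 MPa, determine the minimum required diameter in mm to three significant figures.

Required area A ≥ P/σ_allow = 293000/23.1 = 12680 mm².
For a solid circular section, d ≥ √(4A/π) = 127.1 mm.

127 mm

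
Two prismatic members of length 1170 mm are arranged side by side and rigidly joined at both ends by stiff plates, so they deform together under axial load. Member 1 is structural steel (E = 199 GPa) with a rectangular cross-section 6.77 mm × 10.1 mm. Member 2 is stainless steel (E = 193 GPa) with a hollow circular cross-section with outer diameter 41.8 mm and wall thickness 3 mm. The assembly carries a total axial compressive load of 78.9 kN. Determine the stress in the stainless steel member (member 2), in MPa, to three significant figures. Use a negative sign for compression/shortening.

-181 MPa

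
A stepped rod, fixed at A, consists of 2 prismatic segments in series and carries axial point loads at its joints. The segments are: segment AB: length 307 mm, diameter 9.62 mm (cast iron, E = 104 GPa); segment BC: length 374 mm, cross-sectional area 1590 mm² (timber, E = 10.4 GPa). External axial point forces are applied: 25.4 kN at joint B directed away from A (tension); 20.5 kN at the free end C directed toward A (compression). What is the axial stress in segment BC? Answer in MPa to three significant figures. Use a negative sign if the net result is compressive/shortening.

Internal axial forces (sectioning from the free end, tension +): N_BC = -20.5 kN, N_AB = 4.9 kN.
σ_BC = N_BC/A_BC = -20500/1590 = -12.89 MPa.

-12.9 MPa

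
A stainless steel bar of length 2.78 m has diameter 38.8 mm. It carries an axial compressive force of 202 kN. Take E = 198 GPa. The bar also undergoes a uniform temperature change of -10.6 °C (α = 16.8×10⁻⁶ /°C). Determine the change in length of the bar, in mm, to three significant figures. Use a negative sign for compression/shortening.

A = 1182 mm².
δ_mech = NL/(AE) = -202000·2780/(1182·198000) = -2.399 mm.
δ_thermal = αLΔT = 16.8e-6·2780·-10.6 = -0.4951 mm.
δ = δ_mech + δ_thermal = -2.894 mm.

-2.89 mm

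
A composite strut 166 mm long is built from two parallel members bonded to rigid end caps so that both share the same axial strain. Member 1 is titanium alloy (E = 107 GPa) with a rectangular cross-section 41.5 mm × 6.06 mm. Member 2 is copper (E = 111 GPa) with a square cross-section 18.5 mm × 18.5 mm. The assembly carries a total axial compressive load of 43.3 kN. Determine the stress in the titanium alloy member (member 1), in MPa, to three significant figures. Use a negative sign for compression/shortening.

-71.4 MPa

A_1 = 251.5 mm².
A_2 = 342.2 mm².
Equal strain + equilibrium ⇒ each member carries load in proportion to AE: A₁E₁ = 26910000 N, A₂E₂ = 37990000 N, ΣAE = 64900000 N.
σ₁ = P·E₁/ΣAE = -43300·107000/64900000 = -71.39 MPa.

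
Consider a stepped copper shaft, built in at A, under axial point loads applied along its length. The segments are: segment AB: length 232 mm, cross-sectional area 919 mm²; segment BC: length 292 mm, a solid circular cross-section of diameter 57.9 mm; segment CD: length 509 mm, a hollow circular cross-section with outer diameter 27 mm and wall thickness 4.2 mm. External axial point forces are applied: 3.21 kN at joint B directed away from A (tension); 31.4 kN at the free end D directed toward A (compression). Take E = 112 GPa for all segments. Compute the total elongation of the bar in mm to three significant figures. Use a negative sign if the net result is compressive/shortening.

-0.569 mm

Internal axial forces (sectioning from the free end, tension +): N_CD = -31.4 kN, N_BC = -31.4 kN, N_AB = -28.19 kN.
A_BC = 2633 mm².
A_CD = 300.8 mm².
δ_AB = -28190·232/(919·112000) = -0.06354 mm
δ_BC = -31400·292/(2633·112000) = -0.03109 mm
δ_CD = -31400·509/(300.8·112000) = -0.4743 mm
δ = Σδ_i = -0.569 mm.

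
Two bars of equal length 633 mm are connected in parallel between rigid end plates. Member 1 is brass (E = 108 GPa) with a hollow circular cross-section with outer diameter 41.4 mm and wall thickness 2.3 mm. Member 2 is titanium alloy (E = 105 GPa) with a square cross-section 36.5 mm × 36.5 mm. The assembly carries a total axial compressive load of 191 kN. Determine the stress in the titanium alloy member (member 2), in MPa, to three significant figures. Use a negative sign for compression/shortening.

-118 MPa

A_1 = 282.5 mm².
A_2 = 1332 mm².
Equal strain + equilibrium ⇒ each member carries load in proportion to AE: A₁E₁ = 30510000 N, A₂E₂ = 139900000 N, ΣAE = 170400000 N.
σ₂ = P·E₂/ΣAE = -191000·105000/170400000 = -117.7 MPa.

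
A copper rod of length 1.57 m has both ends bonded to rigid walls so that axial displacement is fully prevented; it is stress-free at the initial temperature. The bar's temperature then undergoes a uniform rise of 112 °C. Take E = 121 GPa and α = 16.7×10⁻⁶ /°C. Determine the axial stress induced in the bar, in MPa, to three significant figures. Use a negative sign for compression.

-226 MPa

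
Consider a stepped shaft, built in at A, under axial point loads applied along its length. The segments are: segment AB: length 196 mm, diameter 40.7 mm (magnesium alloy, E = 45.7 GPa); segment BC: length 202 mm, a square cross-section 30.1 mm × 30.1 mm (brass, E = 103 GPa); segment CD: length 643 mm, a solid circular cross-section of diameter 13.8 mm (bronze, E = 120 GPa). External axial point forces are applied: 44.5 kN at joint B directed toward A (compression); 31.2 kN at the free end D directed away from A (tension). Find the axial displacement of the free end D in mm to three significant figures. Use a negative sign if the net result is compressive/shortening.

1.14 mm

Internal axial forces (sectioning from the free end, tension +): N_CD = 31.2 kN, N_BC = 31.2 kN, N_AB = -13.3 kN.
A_AB = 1301 mm².
A_BC = 906 mm².
A_CD = 149.6 mm².
δ_AB = -13300·196/(1301·45700) = -0.04384 mm
δ_BC = 31200·202/(906·103000) = 0.06754 mm
δ_CD = 31200·643/(149.6·120000) = 1.118 mm
δ = Σδ_i = 1.141 mm.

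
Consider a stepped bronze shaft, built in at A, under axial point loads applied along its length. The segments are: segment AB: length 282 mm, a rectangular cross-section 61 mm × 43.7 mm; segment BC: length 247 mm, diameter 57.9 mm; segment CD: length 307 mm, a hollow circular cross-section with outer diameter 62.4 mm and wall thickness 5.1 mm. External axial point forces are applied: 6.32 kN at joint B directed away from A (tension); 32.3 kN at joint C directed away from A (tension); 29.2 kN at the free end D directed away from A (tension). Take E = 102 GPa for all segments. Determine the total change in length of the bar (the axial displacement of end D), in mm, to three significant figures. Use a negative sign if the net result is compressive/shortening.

0.223 mm

Internal axial forces (sectioning from the free end, tension +): N_CD = 29.2 kN, N_BC = 61.5 kN, N_AB = 67.82 kN.
A_AB = 2666 mm².
A_BC = 2633 mm².
A_CD = 918.1 mm².
δ_AB = 67820·282/(2666·102000) = 0.07034 mm
δ_BC = 61500·247/(2633·102000) = 0.05656 mm
δ_CD = 29200·307/(918.1·102000) = 0.09573 mm
δ = Σδ_i = 0.2226 mm.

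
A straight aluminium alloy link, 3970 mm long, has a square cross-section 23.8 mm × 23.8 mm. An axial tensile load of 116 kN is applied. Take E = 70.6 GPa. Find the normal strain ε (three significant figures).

A = 566.4 mm².
σ = N/A = 204.8 MPa; ε = σ/E = 204.8/70600 = 2.901e-03.

0.00290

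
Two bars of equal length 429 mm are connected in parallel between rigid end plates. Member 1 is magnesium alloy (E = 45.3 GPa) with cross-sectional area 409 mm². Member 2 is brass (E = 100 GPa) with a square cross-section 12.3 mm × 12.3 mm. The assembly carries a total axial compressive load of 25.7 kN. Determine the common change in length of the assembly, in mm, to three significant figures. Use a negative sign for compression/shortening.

-0.328 mm

A_2 = 151.3 mm².
Equal strain + equilibrium ⇒ each member carries load in proportion to AE: A₁E₁ = 18530000 N, A₂E₂ = 15130000 N, ΣAE = 33660000 N.
δ = PL/ΣAE = -25700·429/33660000 = -0.3276 mm.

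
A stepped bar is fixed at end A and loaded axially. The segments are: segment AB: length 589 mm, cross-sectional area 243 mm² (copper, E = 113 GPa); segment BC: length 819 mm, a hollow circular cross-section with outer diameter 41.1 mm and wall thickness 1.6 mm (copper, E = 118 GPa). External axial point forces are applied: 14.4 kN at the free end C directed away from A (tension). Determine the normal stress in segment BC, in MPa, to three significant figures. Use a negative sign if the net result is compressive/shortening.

72.5 MPa

Internal axial forces (sectioning from the free end, tension +): N_BC = 14.4 kN, N_AB = 14.4 kN.
A_BC = 198.5 mm².
σ_BC = N_BC/A_BC = 14400/198.5 = 72.53 MPa.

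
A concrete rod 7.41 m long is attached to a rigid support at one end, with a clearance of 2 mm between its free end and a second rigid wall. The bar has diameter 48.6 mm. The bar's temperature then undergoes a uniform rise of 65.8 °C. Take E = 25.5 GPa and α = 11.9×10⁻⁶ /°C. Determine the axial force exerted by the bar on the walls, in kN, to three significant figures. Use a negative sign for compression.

-24.3 kN

Free thermal expansion αLΔT = 11.9e-6 · 7410 · 65.8 = 5.802 mm.
The walls engage after the gap closes; constrained expansion = 5.802 − 2 = 3.802 mm.
The walls impose strain ε = −(3.802)/7410 = -5.1311e-04; σ = Eε = 25500 · -5.1311e-04 = -13.08 MPa.
Wall reaction R = σ·A = -13.08·1855 = -24270 N = -24.27 kN.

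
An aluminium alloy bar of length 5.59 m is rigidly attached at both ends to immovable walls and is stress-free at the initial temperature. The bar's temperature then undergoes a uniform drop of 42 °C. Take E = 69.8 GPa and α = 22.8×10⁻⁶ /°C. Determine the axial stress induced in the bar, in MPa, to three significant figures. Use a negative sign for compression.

Free thermal expansion αLΔT = 22.8e-6 · 5590 · -42 = -5.353 mm.
The walls impose strain ε = −(-5.353)/5590 = 9.5760e-04; σ = Eε = 69800 · 9.5760e-04 = 66.84 MPa.

66.8 MPa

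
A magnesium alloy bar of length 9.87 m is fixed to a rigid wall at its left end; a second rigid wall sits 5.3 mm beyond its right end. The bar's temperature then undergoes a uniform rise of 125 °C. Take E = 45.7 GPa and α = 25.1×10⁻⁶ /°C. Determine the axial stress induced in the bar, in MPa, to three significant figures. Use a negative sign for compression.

-119 MPa

Free thermal expansion αLΔT = 25.1e-6 · 9870 · 125 = 30.97 mm.
The walls engage after the gap closes; constrained expansion = 30.97 − 5.3 = 25.67 mm.
The walls impose strain ε = −(25.67)/9870 = -2.6005e-03; σ = Eε = 45700 · -2.6005e-03 = -118.8 MPa.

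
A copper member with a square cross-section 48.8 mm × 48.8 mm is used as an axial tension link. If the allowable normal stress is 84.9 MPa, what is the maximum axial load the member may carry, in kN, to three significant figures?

A = 2381 mm².
P_max = σ_allow · A = 84.9 · 2381 = 202200 N = 202.2 kN.

202 kN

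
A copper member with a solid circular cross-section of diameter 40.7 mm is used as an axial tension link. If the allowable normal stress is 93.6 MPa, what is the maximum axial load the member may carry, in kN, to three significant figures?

122 kN

A = 1301 mm².
P_max = σ_allow · A = 93.6 · 1301 = 121800 N = 121.8 kN.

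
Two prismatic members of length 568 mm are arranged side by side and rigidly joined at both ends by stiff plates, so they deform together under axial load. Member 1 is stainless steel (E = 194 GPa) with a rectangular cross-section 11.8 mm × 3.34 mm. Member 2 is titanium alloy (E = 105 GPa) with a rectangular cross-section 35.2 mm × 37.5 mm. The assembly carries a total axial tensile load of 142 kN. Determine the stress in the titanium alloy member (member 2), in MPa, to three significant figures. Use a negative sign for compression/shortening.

102 MPa

A_1 = 39.41 mm².
A_2 = 1320 mm².
Equal strain + equilibrium ⇒ each member carries load in proportion to AE: A₁E₁ = 7646000 N, A₂E₂ = 138600000 N, ΣAE = 146200000 N.
σ₂ = P·E₂/ΣAE = 142000·105000/146200000 = 102 MPa.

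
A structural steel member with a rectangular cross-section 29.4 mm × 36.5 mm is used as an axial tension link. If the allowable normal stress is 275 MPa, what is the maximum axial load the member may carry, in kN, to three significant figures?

A = 1073 mm².
P_max = σ_allow · A = 275 · 1073 = 295100 N = 295.1 kN.

295 kN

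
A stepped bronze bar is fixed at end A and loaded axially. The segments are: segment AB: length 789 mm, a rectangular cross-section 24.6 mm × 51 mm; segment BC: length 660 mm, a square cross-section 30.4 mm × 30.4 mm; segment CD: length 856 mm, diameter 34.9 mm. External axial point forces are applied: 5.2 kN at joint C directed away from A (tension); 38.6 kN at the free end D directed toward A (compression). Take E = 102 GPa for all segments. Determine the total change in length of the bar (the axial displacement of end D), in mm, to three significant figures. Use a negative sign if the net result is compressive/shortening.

-0.778 mm

Internal axial forces (sectioning from the free end, tension +): N_CD = -38.6 kN, N_BC = -33.4 kN, N_AB = -33.4 kN.
A_AB = 1255 mm².
A_BC = 924.2 mm².
A_CD = 956.6 mm².
δ_AB = -33400·789/(1255·102000) = -0.2059 mm
δ_BC = -33400·660/(924.2·102000) = -0.2339 mm
δ_CD = -38600·856/(956.6·102000) = -0.3386 mm
δ = Σδ_i = -0.7784 mm.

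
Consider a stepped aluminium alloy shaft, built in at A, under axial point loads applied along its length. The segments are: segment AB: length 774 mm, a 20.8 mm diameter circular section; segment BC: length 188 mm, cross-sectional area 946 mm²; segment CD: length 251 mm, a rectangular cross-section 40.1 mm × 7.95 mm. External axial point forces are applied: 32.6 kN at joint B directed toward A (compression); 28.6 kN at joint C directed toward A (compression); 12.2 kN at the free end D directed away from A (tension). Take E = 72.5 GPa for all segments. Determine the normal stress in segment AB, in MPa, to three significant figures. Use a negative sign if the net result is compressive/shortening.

Internal axial forces (sectioning from the free end, tension +): N_CD = 12.2 kN, N_BC = -16.4 kN, N_AB = -49 kN.
A_AB = 339.8 mm².
σ_AB = N_AB/A_AB = -49000/339.8 = -144.2 MPa.

-144 MPa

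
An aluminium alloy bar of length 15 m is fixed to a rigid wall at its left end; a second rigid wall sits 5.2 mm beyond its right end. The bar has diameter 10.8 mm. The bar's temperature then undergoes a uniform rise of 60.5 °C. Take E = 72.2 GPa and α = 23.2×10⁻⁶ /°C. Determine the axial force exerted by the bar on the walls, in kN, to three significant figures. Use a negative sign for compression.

-6.99 kN

Free thermal expansion αLΔT = 23.2e-6 · 15000 · 60.5 = 21.05 mm.
The walls engage after the gap closes; constrained expansion = 21.05 − 5.2 = 15.85 mm.
The walls impose strain ε = −(15.85)/15000 = -1.0569e-03; σ = Eε = 72200 · -1.0569e-03 = -76.31 MPa.
Wall reaction R = σ·A = -76.31·91.61 = -6991 N = -6.991 kN.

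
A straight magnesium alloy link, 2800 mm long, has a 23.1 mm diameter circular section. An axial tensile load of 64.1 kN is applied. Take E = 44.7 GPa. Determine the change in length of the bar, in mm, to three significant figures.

9.58 mm

A = 419.1 mm².
δ_mech = NL/(AE) = 64100·2800/(419.1·44700) = 9.581 mm.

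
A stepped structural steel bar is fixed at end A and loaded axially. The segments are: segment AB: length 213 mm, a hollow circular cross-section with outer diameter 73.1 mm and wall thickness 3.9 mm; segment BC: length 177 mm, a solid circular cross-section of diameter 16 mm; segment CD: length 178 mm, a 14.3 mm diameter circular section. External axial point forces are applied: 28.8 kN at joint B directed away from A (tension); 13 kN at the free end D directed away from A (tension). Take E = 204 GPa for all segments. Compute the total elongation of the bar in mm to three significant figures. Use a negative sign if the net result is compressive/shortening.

0.178 mm

Internal axial forces (sectioning from the free end, tension +): N_CD = 13 kN, N_BC = 13 kN, N_AB = 41.8 kN.
A_AB = 847.9 mm².
A_BC = 201.1 mm².
A_CD = 160.6 mm².
δ_AB = 41800·213/(847.9·204000) = 0.05148 mm
δ_BC = 13000·177/(201.1·204000) = 0.0561 mm
δ_CD = 13000·178/(160.6·204000) = 0.07063 mm
δ = Σδ_i = 0.1782 mm.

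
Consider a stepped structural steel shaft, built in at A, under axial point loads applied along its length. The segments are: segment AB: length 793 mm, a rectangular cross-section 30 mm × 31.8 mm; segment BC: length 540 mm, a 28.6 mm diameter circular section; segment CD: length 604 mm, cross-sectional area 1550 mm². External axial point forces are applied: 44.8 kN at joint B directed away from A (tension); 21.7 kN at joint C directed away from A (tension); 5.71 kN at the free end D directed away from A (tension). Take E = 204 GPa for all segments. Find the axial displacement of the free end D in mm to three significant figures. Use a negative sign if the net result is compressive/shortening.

0.418 mm

Internal axial forces (sectioning from the free end, tension +): N_CD = 5.71 kN, N_BC = 27.41 kN, N_AB = 72.21 kN.
A_AB = 954 mm².
A_BC = 642.4 mm².
δ_AB = 72210·793/(954·204000) = 0.2942 mm
δ_BC = 27410·540/(642.4·204000) = 0.1129 mm
δ_CD = 5710·604/(1550·204000) = 0.01091 mm
δ = Σδ_i = 0.4181 mm.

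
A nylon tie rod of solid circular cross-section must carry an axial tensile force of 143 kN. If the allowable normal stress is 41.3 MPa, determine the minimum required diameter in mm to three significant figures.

66.4 mm

Required area A ≥ P/σ_allow = 143000/41.3 = 3462 mm².
For a solid circular section, d ≥ √(4A/π) = 66.4 mm.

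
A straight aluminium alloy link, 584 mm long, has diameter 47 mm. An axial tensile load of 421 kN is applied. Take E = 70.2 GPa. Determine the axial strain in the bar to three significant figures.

0.00346

A = 1735 mm².
σ = N/A = 242.7 MPa; ε = σ/E = 242.7/70200 = 3.457e-03.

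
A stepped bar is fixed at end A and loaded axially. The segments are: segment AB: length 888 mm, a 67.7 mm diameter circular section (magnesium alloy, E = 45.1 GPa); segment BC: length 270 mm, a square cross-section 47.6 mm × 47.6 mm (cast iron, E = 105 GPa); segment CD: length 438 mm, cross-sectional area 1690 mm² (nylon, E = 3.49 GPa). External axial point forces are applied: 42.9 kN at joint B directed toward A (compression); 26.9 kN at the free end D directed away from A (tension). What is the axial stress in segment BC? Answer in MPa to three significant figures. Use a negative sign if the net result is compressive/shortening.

11.9 MPa

Internal axial forces (sectioning from the free end, tension +): N_CD = 26.9 kN, N_BC = 26.9 kN, N_AB = -16 kN.
A_BC = 2266 mm².
σ_BC = N_BC/A_BC = 26900/2266 = 11.87 MPa.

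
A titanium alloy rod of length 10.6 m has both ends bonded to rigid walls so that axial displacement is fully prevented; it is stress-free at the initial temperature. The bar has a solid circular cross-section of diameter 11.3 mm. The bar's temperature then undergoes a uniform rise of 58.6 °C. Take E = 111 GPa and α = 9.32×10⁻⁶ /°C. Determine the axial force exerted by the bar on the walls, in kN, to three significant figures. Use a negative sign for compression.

Free thermal expansion αLΔT = 9.32e-6 · 10600 · 58.6 = 5.789 mm.
The walls impose strain ε = −(5.789)/10600 = -5.4615e-04; σ = Eε = 111000 · -5.4615e-04 = -60.62 MPa.
Wall reaction R = σ·A = -60.62·100.3 = -6080 N = -6.08 kN.

-6.08 kN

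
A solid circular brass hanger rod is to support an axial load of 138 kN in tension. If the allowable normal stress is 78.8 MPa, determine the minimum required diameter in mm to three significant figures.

47.2 mm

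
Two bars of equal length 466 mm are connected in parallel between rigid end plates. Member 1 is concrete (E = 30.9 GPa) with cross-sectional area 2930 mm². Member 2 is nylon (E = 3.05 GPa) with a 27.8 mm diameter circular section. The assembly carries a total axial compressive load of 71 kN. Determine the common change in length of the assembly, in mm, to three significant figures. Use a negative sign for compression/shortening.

A_2 = 607 mm².
Equal strain + equilibrium ⇒ each member carries load in proportion to AE: A₁E₁ = 90540000 N, A₂E₂ = 1851000 N, ΣAE = 92390000 N.
δ = PL/ΣAE = -71000·466/92390000 = -0.3581 mm.

-0.358 mm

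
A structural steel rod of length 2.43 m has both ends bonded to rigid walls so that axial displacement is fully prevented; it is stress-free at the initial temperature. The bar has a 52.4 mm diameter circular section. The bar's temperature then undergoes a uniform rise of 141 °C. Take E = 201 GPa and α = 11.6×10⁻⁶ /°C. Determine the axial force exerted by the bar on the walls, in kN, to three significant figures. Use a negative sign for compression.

Free thermal expansion αLΔT = 11.6e-6 · 2430 · 141 = 3.975 mm.
The walls impose strain ε = −(3.975)/2430 = -1.6356e-03; σ = Eε = 201000 · -1.6356e-03 = -328.8 MPa.
Wall reaction R = σ·A = -328.8·2157 = -709000 N = -709 kN.

-709 kN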